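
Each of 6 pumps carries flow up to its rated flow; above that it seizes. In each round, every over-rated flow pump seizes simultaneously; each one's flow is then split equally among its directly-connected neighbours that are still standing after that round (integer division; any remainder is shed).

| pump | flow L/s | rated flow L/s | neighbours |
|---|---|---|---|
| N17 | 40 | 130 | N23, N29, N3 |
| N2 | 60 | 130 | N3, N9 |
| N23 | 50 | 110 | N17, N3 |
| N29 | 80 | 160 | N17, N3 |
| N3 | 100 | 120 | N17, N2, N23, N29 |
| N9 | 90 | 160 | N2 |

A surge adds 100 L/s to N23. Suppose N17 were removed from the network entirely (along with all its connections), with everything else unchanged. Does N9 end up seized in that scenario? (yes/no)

With N17 removed:
Round 1 — N23 at 150 > 110. N23 seizes.
  N23 sheds 150 L/s to N3: 150 each.
    N3: 100+150 = 250 > 120
Round 2 — N3 seizes.
  N3 sheds 250 L/s to N2, N29: 125 each.
    N2: 60+125 = 185 > 130
    N29: 80+125 = 205 > 160
Round 3 — N2, N29 seize.
  N2 sheds 185 L/s to N9: 185 each.
    N9: 90+185 = 275 > 160
  N29 sheds 205 L/s: no online neighbours, lost.
Round 4 — N9 seizes.
  N9 sheds 275 L/s: no online neighbours, lost.
No further seizures.

yes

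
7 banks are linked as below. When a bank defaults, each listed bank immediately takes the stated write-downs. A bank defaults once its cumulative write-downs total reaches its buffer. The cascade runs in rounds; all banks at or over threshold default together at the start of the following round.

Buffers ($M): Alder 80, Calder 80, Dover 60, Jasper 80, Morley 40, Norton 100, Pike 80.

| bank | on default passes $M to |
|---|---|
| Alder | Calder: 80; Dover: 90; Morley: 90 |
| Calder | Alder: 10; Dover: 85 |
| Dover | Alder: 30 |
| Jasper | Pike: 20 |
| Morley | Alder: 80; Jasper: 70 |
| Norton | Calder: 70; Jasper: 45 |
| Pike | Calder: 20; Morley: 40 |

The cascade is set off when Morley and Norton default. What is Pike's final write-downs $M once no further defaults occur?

Round 1 — Morley, Norton default (initial).
  Alder: +80 → 80 ≥ 80
  Calder: +70 → 70 < 80
  Jasper: +70+45 → 115 ≥ 80
Round 2 — Alder, Jasper default.
  Calder: +80 → 150 ≥ 80
  Dover: +90 → 90 ≥ 60
  Pike: +20 → 20 < 80
Round 3 — Calder, Dover default.
No further defaults.

20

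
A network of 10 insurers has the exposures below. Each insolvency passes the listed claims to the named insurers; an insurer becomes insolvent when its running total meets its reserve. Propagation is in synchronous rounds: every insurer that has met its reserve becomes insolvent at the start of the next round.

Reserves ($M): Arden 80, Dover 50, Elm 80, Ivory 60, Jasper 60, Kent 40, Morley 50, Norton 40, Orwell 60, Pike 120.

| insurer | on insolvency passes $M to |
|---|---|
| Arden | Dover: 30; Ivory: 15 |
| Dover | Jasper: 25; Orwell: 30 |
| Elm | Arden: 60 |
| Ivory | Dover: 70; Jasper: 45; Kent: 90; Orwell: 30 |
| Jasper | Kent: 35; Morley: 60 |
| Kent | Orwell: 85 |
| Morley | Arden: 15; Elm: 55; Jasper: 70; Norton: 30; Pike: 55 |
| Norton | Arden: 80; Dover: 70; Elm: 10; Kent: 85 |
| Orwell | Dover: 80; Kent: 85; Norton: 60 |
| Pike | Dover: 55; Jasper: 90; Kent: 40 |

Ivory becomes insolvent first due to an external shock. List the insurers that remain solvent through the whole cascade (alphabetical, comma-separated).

Round 1 — Ivory becomes insolvent (initial).
  Dover: +70 → 70 ≥ 50
  Jasper: +45 → 45 < 60
  Kent: +90 → 90 ≥ 40
  Orwell: +30 → 30 < 60
Round 2 — Dover, Kent become insolvent.
  Jasper: +25 → 70 ≥ 60
  Orwell: +30+85 → 145 ≥ 60
Round 3 — Jasper, Orwell become insolvent.
  Morley: +60 → 60 ≥ 50
  Norton: +60 → 60 ≥ 40
Round 4 — Morley, Norton become insolvent.
  Arden: +15+80 → 95 ≥ 80
  Elm: +55+10 → 65 < 80
  Pike: +55 → 55 < 120
Round 5 — Arden becomes insolvent.
No further insolvencies.

Elm, Pike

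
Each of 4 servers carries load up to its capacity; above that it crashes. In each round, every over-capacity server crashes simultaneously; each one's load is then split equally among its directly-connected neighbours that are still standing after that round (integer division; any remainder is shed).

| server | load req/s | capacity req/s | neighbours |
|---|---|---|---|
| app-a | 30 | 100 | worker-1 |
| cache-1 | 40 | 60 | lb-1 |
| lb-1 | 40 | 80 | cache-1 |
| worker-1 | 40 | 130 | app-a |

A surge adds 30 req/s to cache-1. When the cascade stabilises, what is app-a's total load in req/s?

30

Round 1 — cache-1 at 70 > 60. cache-1 crashes.
  cache-1 sheds 70 req/s to lb-1: 70 each.
    lb-1: 40+70 = 110 > 80
Round 2 — lb-1 crashes.
  lb-1 sheds 110 req/s: no online neighbours, lost.
No further crashes.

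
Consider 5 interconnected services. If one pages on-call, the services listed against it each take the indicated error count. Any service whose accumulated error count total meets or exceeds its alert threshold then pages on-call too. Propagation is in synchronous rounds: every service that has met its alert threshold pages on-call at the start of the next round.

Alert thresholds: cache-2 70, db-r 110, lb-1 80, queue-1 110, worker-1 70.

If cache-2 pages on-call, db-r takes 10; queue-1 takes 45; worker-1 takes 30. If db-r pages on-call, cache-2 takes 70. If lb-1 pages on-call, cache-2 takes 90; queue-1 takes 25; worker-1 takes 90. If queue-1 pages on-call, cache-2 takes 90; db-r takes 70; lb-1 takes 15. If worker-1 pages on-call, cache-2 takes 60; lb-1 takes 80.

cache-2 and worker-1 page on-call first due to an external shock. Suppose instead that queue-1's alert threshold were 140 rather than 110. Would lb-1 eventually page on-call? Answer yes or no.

With queue-1's alert threshold at 140:
Round 1 — cache-2, worker-1 page on-call (initial).
  db-r: +10 → 10 < 110
  lb-1: +80 → 80 ≥ 80
  queue-1: +45 → 45 < 140
Round 2 — lb-1 pages on-call.
  queue-1: +25 → 70 < 140
No further pages.

yes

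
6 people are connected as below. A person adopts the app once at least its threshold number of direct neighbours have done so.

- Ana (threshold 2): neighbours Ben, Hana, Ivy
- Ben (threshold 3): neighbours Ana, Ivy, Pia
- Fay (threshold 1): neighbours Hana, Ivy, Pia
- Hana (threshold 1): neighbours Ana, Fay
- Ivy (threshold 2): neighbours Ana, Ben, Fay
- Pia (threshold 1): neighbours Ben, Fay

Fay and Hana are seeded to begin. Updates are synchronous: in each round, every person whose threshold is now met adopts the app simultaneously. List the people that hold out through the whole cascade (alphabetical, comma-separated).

Round 1 — Fay, Hana adopt the app (initial).
Round 2 — checking thresholds:
  Ana: 1 of 3 neighbours < 2, below threshold.
  Ivy: 1 of 3 neighbours < 2, below threshold.
  Pia: 1 of 2 neighbours ≥ 1, adopts the app.
Round 3 — no new adoptions; cascade stops.

Ana, Ben, Ivy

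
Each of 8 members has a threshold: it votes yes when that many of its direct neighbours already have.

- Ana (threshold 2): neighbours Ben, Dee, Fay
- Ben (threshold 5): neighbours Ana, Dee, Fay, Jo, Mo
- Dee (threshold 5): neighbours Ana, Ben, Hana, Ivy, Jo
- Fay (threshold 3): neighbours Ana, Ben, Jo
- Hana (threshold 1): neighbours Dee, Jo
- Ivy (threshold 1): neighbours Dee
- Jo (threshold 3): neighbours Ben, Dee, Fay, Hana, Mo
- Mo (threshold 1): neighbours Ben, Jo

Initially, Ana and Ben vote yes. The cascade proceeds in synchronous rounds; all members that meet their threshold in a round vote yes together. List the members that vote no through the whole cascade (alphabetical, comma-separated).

Dee, Fay, Hana, Ivy, Jo

Round 1 — Ana, Ben vote yes (initial).
Round 2 — checking thresholds:
  Dee: 2 of 5 neighbours < 5, holds.
  Fay: 2 of 3 neighbours < 3, holds.
  Jo: 1 of 5 neighbours < 3, holds.
  Mo: 1 of 2 neighbours ≥ 1, votes yes.
Round 3 — no new yes votes; cascade stops.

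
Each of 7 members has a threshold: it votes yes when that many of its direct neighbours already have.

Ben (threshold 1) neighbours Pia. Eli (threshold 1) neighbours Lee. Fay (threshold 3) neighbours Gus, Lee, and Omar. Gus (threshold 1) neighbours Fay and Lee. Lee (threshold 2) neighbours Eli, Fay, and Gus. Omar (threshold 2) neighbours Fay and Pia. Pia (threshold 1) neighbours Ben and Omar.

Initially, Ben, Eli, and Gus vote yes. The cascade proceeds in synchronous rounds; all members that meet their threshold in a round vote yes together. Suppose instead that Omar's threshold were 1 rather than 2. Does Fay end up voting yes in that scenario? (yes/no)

With Omar's threshold at 1:
Round 1 — Ben, Eli, Gus vote yes (initial).
Round 2 — checking thresholds:
  Fay: 1 of 3 neighbours < 3, below threshold.
  Lee: 2 of 3 neighbours ≥ 2, votes yes.
  Pia: 1 of 2 neighbours ≥ 1, votes yes.
Round 3 — checking thresholds:
  Fay: 2 of 3 neighbours < 3, below threshold.
  Omar: 1 of 2 neighbours ≥ 1, votes yes.
Round 4 — checking thresholds:
  Fay: 3 of 3 neighbours ≥ 3, votes yes.
Round 5 — no new yes votes; cascade stops.

yes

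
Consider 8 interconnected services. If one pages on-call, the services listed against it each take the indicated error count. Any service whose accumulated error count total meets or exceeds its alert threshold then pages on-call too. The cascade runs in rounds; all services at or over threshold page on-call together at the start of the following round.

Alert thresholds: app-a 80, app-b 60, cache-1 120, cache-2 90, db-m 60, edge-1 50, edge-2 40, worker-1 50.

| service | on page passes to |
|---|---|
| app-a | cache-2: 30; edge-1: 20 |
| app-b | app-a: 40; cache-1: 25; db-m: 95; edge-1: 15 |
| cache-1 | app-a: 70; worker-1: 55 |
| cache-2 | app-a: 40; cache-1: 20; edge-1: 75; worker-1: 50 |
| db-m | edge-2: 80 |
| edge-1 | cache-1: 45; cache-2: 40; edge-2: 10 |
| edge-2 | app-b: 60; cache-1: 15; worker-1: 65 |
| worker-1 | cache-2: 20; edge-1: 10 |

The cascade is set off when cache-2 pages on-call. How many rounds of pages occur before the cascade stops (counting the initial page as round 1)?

Round 1 — cache-2 pages on-call (initial).
  app-a: +40 → 40 < 80
  cache-1: +20 → 20 < 120
  edge-1: +75 → 75 ≥ 50
  worker-1: +50 → 50 ≥ 50
Round 2 — edge-1, worker-1 page on-call.
  cache-1: +45 → 65 < 120
  edge-2: +10 → 10 < 40
No further pages.

2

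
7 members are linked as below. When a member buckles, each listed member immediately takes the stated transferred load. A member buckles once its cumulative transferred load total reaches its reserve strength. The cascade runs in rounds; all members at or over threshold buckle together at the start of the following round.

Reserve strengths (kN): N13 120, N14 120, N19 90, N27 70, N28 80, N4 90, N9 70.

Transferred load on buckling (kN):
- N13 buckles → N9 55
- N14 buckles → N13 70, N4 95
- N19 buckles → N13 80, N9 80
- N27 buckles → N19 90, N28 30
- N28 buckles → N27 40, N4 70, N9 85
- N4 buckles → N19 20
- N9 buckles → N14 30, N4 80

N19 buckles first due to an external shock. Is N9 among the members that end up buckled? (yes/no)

yes

Round 1 — N19 buckles (initial).
  N13: +80 → 80 < 120
  N9: +80 → 80 ≥ 70
Round 2 — N9 buckles.
  N14: +30 → 30 < 120
  N4: +80 → 80 < 90
No further bucklings.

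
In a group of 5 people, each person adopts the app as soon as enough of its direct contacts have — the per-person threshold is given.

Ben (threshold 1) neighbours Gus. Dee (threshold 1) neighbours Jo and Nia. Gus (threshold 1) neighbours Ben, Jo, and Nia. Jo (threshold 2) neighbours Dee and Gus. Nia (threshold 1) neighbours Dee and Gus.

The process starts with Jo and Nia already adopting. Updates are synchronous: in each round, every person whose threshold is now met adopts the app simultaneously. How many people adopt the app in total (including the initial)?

Round 1 — Jo, Nia adopt the app (initial).
Round 2 — checking thresholds:
  Dee: 2 of 2 neighbours ≥ 1, adopts the app.
  Gus: 2 of 3 neighbours ≥ 1, adopts the app.
Round 3 — checking thresholds:
  Ben: 1 of 1 neighbours ≥ 1, adopts the app.
Round 4 — no new adoptions; cascade stops.

5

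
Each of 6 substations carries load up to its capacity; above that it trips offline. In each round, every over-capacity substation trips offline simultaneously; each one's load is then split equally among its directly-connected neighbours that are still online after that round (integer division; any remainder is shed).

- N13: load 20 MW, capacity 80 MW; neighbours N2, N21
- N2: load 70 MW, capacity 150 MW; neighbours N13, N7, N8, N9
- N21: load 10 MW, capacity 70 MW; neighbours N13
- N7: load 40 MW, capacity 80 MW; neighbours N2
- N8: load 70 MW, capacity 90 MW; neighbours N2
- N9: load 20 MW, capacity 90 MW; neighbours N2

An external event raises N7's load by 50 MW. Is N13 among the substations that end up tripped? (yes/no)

no

Round 1 — N7 at 90 > 80. N7 trips offline.
  N7 sheds 90 MW to N2: 90 each.
    N2: 70+90 = 160 > 150
Round 2 — N2 trips offline.
  N2 sheds 160 MW to N13, N8, N9: 53 each (1 lost).
    N13: 20+53 = 73 ≤ 80
    N8: 70+53 = 123 > 90
    N9: 20+53 = 73 ≤ 90
Round 3 — N8 trips offline.
  N8 sheds 123 MW: no online neighbours, lost.
No further trips.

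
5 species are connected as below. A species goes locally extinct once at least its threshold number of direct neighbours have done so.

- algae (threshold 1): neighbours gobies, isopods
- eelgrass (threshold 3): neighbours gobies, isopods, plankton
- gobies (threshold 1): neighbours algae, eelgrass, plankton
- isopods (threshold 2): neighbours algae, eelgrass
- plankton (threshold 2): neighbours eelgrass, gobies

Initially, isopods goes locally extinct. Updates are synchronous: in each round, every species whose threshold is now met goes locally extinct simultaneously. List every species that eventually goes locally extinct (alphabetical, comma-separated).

Round 1 — isopods goes locally extinct (initial).
Round 2 — checking thresholds:
  algae: 1 of 2 neighbours ≥ 1, goes locally extinct.
  eelgrass: 1 of 3 neighbours < 3, holds.
Round 3 — checking thresholds:
  eelgrass: 1 of 3 neighbours < 3, holds.
  gobies: 1 of 3 neighbours ≥ 1, goes locally extinct.
Round 4 — no new extinctions; cascade stops.

algae, gobies, isopods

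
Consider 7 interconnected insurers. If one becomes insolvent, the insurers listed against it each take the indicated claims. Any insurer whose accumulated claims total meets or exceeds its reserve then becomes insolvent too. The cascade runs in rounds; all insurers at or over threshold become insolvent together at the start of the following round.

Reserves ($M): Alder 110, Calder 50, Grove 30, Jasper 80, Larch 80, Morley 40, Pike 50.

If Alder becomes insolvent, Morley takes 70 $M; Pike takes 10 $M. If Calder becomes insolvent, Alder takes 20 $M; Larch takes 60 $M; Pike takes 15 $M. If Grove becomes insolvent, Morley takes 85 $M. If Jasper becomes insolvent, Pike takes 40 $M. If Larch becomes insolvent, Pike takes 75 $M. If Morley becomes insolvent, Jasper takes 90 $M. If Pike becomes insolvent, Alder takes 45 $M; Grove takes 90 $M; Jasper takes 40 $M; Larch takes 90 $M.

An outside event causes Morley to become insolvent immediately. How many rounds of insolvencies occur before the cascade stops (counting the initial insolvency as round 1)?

Round 1 — Morley becomes insolvent (initial).
  Jasper: +90 → 90 ≥ 80
Round 2 — Jasper becomes insolvent.
  Pike: +40 → 40 < 50
No further insolvencies.

2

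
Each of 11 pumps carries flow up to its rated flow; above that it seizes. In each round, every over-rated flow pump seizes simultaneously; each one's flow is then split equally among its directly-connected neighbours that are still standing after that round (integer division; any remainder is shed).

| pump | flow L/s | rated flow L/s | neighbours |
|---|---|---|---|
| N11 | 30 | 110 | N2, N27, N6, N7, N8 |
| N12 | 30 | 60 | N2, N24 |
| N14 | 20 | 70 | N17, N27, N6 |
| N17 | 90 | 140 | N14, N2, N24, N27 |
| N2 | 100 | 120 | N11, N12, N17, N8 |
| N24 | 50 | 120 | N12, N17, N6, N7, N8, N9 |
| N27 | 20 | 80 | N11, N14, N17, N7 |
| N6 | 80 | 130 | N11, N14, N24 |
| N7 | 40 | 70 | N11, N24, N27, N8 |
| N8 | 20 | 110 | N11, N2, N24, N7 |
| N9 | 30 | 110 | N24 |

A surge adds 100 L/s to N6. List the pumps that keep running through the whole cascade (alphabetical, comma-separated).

Round 1 — N6 at 180 > 130. N6 seizes.
  N6 sheds 180 L/s to N11, N14, N24: 60 each.
    N11: 30+60 = 90 ≤ 110
    N14: 20+60 = 80 > 70
    N24: 50+60 = 110 ≤ 120
Round 2 — N14 seizes.
  N14 sheds 80 L/s to N17, N27: 40 each.
    N17: 90+40 = 130 ≤ 140
    N27: 20+40 = 60 ≤ 80
No further seizures.

N11, N12, N17, N2, N24, N27, N7, N8, N9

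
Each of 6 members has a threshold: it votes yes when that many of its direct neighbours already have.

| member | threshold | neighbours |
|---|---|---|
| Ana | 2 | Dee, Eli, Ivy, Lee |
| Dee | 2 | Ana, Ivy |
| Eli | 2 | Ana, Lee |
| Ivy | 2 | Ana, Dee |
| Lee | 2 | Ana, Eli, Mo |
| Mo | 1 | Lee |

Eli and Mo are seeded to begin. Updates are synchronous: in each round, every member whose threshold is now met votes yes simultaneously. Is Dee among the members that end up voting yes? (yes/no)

no

Round 1 — Eli, Mo vote yes (initial).
Round 2 — checking thresholds:
  Ana: 1 of 4 neighbours < 2, not yet.
  Lee: 2 of 3 neighbours ≥ 2, votes yes.
Round 3 — checking thresholds:
  Ana: 2 of 4 neighbours ≥ 2, votes yes.
Round 4 — no new yes votes; cascade stops.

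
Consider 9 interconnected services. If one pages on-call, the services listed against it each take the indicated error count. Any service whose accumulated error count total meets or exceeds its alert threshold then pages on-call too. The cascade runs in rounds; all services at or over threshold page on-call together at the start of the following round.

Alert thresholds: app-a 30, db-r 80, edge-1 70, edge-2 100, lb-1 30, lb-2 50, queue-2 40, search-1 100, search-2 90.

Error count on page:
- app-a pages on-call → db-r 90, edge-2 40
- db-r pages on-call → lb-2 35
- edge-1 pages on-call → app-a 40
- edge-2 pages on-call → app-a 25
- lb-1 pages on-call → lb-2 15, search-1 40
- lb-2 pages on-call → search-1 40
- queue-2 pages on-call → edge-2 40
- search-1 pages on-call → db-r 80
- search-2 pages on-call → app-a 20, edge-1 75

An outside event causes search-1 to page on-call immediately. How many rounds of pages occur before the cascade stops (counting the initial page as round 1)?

2

Round 1 — search-1 pages on-call (initial).
  db-r: +80 → 80 ≥ 80
Round 2 — db-r pages on-call.
  lb-2: +35 → 35 < 50
No further pages.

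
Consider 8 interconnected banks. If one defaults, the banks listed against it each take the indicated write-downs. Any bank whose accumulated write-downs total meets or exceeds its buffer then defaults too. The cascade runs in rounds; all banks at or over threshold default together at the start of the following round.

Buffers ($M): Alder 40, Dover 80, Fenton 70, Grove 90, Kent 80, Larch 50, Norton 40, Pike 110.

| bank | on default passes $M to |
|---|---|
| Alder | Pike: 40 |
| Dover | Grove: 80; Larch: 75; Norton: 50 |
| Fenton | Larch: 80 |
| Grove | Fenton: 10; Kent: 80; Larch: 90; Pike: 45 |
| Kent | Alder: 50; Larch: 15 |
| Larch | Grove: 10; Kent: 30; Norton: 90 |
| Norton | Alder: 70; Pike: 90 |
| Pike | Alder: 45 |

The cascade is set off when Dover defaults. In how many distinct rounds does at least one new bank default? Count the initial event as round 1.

Round 1 — Dover defaults (initial).
  Grove: +80 → 80 < 90
  Larch: +75 → 75 ≥ 50
  Norton: +50 → 50 ≥ 40
Round 2 — Larch, Norton default.
  Alder: +70 → 70 ≥ 40
  Grove: +10 → 90 ≥ 90
  Kent: +30 → 30 < 80
  Pike: +90 → 90 < 110
Round 3 — Alder, Grove default.
  Fenton: +10 → 10 < 70
  Kent: +80 → 110 ≥ 80
  Pike: +40+45 → 175 ≥ 110
Round 4 — Kent, Pike default.
No further defaults.

4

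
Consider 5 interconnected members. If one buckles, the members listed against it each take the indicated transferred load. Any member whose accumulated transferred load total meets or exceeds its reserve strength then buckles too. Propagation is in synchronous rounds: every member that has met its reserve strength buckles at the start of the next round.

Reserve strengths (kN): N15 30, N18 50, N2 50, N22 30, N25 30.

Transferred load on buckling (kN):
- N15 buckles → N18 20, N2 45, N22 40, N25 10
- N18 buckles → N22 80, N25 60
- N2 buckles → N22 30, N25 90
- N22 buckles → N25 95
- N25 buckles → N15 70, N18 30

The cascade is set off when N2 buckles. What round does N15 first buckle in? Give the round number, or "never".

3

Round 1 — N2 buckles (initial).
  N22: +30 → 30 ≥ 30
  N25: +90 → 90 ≥ 30
Round 2 — N22, N25 buckle.
  N15: +70 → 70 ≥ 30
  N18: +30 → 30 < 50
Round 3 — N15 buckles.
  N18: +20 → 50 ≥ 50
Round 4 — N18 buckles.
No further bucklings.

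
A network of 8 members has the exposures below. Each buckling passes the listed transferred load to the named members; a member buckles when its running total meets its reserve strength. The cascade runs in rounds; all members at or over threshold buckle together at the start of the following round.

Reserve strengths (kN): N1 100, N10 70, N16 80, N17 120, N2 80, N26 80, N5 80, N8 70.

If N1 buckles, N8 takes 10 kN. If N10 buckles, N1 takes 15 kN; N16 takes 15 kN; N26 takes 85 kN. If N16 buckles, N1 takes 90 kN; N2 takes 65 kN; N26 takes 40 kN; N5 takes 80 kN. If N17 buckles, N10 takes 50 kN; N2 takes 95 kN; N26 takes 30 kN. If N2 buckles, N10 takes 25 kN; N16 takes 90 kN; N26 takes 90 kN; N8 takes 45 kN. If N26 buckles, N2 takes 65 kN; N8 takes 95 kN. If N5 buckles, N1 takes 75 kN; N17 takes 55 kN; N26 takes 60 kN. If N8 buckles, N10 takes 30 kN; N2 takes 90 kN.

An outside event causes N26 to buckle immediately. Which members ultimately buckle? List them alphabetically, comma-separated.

Round 1 — N26 buckles (initial).
  N2: +65 → 65 < 80
  N8: +95 → 95 ≥ 70
Round 2 — N8 buckles.
  N10: +30 → 30 < 70
  N2: +90 → 155 ≥ 80
Round 3 — N2 buckles.
  N10: +25 → 55 < 70
  N16: +90 → 90 ≥ 80
Round 4 — N16 buckles.
  N1: +90 → 90 < 100
  N5: +80 → 80 ≥ 80
Round 5 — N5 buckles.
  N1: +75 → 165 ≥ 100
  N17: +55 → 55 < 120
Round 6 — N1 buckles.
No further bucklings.

N1, N16, N2, N26, N5, N8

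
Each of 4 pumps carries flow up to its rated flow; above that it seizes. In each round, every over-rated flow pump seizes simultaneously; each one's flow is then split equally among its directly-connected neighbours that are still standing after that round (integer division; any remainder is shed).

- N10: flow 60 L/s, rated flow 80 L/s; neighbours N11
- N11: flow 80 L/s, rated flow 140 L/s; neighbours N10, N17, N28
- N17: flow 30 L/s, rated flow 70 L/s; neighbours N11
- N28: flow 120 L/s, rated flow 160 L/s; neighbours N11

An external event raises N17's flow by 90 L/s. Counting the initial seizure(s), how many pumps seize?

Round 1 — N17 at 120 > 70. N17 seizes.
  N17 sheds 120 L/s to N11: 120 each.
    N11: 80+120 = 200 > 140
Round 2 — N11 seizes.
  N11 sheds 200 L/s to N10, N28: 100 each.
    N10: 60+100 = 160 > 80
    N28: 120+100 = 220 > 160
Round 3 — N10, N28 seize.
  N10 sheds 160 L/s: no online neighbours, lost.
  N28 sheds 220 L/s: no online neighbours, lost.
No further seizures.

4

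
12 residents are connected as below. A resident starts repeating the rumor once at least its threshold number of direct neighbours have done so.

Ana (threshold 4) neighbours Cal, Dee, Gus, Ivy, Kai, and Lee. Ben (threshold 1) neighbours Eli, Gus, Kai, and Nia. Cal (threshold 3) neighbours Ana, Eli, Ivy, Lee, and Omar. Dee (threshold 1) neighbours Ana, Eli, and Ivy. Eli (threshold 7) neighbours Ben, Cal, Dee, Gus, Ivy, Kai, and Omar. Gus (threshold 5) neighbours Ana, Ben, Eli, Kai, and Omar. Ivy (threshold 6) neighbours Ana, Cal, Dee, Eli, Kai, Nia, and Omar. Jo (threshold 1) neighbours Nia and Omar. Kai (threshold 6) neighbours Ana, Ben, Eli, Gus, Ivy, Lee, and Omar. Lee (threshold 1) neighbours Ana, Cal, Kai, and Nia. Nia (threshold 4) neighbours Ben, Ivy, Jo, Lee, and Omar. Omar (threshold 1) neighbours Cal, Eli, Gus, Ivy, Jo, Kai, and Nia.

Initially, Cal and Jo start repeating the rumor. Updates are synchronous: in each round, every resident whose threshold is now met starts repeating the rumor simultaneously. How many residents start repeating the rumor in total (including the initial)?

4

Round 1 — Cal, Jo start repeating the rumor (initial).
Round 2 — checking thresholds:
  Ana: 1 of 6 neighbours < 4, holds.
  Eli: 1 of 7 neighbours < 7, holds.
  Ivy: 1 of 7 neighbours < 6, holds.
  Lee: 1 of 4 neighbours ≥ 1, starts repeating the rumor.
  Nia: 1 of 5 neighbours < 4, holds.
  Omar: 2 of 7 neighbours ≥ 1, starts repeating the rumor.
Round 3 — no new spreads; cascade stops.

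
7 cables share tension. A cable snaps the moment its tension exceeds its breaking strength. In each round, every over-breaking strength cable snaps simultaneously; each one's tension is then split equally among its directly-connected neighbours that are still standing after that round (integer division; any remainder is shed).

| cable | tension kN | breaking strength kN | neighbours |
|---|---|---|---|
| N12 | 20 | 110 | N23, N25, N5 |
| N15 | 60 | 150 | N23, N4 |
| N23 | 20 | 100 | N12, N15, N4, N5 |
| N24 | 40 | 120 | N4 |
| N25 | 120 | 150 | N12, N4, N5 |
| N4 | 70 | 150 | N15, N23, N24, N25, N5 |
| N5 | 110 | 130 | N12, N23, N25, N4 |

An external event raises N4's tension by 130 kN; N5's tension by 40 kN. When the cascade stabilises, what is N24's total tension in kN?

90

Round 1 — N4 at 200 > 150; N5 at 150 > 130. N4, N5 snap.
  N4 sheds 200 kN to N15, N23, N24, N25: 50 each.
    N15: 60+50 = 110 ≤ 150
    N23: 20+50 = 70 ≤ 100
    N24: 40+50 = 90 ≤ 120
    N25: 120+50 = 170 > 150
  N5 sheds 150 kN to N12, N23, N25: 50 each.
    N12: 20+50 = 70 ≤ 110
    N23: 70+50 = 120 > 100
    N25: 170+50 = 220 > 150
Round 2 — N23, N25 snap.
  N23 sheds 120 kN to N12, N15: 60 each.
    N12: 70+60 = 130 > 110
    N15: 110+60 = 170 > 150
  N25 sheds 220 kN to N12: 220 each.
    N12: 130+220 = 350 > 110
Round 3 — N12, N15 snap.
  N12 sheds 350 kN: no online neighbours, lost.
  N15 sheds 170 kN: no online neighbours, lost.
No further breaks.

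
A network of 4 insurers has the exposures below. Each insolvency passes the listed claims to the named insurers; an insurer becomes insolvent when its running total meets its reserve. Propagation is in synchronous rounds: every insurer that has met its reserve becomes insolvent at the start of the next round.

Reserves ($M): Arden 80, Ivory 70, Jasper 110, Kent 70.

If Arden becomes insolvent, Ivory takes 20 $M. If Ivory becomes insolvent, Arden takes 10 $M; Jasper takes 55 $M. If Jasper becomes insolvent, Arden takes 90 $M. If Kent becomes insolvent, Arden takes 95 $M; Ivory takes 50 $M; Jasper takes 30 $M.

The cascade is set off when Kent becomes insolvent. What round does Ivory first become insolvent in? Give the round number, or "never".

Round 1 — Kent becomes insolvent (initial).
  Arden: +95 → 95 ≥ 80
  Ivory: +50 → 50 < 70
  Jasper: +30 → 30 < 110
Round 2 — Arden becomes insolvent.
  Ivory: +20 → 70 ≥ 70
Round 3 — Ivory becomes insolvent.
  Jasper: +55 → 85 < 110
No further insolvencies.

3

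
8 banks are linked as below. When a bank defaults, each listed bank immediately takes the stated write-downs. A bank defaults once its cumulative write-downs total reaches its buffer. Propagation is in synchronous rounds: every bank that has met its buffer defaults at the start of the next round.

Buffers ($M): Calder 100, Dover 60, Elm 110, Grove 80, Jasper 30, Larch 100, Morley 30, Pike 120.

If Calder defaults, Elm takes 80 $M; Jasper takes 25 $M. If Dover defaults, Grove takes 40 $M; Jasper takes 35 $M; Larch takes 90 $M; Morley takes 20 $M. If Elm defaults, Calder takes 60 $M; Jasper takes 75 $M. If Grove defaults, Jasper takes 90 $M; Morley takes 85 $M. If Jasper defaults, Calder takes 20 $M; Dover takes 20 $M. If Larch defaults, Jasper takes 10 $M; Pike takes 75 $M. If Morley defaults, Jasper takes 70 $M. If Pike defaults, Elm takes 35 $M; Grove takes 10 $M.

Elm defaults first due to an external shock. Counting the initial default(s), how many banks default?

Round 1 — Elm defaults (initial).
  Calder: +60 → 60 < 100
  Jasper: +75 → 75 ≥ 30
Round 2 — Jasper defaults.
  Calder: +20 → 80 < 100
  Dover: +20 → 20 < 60
No further defaults.

2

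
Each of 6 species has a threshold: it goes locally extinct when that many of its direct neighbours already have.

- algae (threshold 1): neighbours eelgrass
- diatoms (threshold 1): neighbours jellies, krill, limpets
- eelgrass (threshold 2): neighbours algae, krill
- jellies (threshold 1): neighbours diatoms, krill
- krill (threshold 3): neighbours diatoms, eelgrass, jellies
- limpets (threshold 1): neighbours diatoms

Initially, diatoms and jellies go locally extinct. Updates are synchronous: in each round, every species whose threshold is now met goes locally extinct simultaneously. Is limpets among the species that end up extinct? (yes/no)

Round 1 — diatoms, jellies go locally extinct (initial).
Round 2 — checking thresholds:
  krill: 2 of 3 neighbours < 3, below threshold.
  limpets: 1 of 1 neighbours ≥ 1, goes locally extinct.
Round 3 — no new extinctions; cascade stops.

yes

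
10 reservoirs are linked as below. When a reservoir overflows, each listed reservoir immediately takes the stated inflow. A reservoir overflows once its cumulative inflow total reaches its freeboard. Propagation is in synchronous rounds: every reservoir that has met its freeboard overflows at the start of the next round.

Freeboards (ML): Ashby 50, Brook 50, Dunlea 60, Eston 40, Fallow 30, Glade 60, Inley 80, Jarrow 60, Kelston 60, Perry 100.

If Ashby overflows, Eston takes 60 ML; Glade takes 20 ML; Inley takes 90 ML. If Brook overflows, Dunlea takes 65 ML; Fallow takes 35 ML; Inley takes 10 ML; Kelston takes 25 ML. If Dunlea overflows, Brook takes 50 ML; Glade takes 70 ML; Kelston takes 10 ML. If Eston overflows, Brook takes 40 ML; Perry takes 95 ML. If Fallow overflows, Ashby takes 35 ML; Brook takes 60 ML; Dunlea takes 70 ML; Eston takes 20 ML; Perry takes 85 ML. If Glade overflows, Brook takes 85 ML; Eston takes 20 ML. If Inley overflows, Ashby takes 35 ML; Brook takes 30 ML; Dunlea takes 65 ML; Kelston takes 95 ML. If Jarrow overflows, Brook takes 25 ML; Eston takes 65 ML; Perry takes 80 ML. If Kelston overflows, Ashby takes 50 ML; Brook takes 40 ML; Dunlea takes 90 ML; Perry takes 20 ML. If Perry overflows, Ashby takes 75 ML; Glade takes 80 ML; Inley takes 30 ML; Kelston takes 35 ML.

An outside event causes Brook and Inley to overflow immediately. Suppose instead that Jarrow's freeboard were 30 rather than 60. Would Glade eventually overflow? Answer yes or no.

yes

With Jarrow's freeboard at 30:
Round 1 — Brook, Inley overflow (initial).
  Ashby: +35 → 35 < 50
  Dunlea: +65+65 → 130 ≥ 60
  Fallow: +35 → 35 ≥ 30
  Kelston: +25+95 → 120 ≥ 60
Round 2 — Dunlea, Fallow, Kelston overflow.
  Ashby: +35+50 → 120 ≥ 50
  Eston: +20 → 20 < 40
  Glade: +70 → 70 ≥ 60
  Perry: +85+20 → 105 ≥ 100
Round 3 — Ashby, Glade, Perry overflow.
  Eston: +60+20 → 100 ≥ 40
Round 4 — Eston overflows.
No further overflows.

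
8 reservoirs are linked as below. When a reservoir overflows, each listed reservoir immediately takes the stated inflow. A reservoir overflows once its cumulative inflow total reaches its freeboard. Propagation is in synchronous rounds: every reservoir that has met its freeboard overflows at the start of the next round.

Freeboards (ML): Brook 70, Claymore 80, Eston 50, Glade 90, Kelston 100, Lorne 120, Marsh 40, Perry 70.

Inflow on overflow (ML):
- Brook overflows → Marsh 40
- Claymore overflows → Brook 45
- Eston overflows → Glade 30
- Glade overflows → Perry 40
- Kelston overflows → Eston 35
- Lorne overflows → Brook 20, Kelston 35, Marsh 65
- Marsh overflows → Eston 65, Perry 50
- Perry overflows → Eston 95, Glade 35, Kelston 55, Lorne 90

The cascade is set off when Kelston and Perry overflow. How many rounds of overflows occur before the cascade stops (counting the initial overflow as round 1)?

2

Round 1 — Kelston, Perry overflow (initial).
  Eston: +35+95 → 130 ≥ 50
  Glade: +35 → 35 < 90
  Lorne: +90 → 90 < 120
Round 2 — Eston overflows.
  Glade: +30 → 65 < 90
No further overflows.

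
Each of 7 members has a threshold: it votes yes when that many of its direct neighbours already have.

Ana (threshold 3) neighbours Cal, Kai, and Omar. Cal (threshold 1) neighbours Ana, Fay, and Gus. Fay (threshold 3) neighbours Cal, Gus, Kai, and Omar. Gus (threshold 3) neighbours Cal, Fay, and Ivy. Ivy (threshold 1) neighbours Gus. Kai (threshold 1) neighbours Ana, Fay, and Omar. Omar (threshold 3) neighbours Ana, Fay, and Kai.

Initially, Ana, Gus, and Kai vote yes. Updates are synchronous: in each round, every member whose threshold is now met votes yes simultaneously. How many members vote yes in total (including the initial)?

Round 1 — Ana, Gus, Kai vote yes (initial).
Round 2 — checking thresholds:
  Cal: 2 of 3 neighbours ≥ 1, votes yes.
  Fay: 2 of 4 neighbours < 3, not yet.
  Ivy: 1 of 1 neighbours ≥ 1, votes yes.
  Omar: 2 of 3 neighbours < 3, not yet.
Round 3 — checking thresholds:
  Fay: 3 of 4 neighbours ≥ 3, votes yes.
  Omar: 2 of 3 neighbours < 3, not yet.
Round 4 — checking thresholds:
  Omar: 3 of 3 neighbours ≥ 3, votes yes.
Round 5 — no new yes votes; cascade stops.

7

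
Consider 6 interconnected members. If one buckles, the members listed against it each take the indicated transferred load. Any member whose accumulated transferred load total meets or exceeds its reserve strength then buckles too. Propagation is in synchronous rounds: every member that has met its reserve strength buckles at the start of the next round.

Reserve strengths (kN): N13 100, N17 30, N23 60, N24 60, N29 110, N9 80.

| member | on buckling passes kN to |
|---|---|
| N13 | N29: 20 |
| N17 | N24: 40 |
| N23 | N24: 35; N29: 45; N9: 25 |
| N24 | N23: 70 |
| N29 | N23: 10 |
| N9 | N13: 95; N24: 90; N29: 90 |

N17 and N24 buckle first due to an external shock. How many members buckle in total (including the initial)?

3

Round 1 — N17, N24 buckle (initial).
  N23: +70 → 70 ≥ 60
Round 2 — N23 buckles.
  N29: +45 → 45 < 110
  N9: +25 → 25 < 80
No further bucklings.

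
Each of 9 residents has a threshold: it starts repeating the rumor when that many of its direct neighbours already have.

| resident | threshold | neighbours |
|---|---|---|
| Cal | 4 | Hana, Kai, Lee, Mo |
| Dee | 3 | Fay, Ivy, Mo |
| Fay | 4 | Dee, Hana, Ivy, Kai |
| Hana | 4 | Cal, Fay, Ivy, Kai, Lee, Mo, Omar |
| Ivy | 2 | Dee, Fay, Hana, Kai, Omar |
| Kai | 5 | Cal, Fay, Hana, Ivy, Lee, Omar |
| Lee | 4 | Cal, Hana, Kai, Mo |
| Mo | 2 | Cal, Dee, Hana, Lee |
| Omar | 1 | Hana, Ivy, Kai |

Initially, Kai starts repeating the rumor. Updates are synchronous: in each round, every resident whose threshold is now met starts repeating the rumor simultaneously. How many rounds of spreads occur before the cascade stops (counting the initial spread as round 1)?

Round 1 — Kai starts repeating the rumor (initial).
Round 2 — checking thresholds:
  Cal: 1 of 4 neighbours < 4, holds.
  Fay: 1 of 4 neighbours < 4, holds.
  Hana: 1 of 7 neighbours < 4, holds.
  Ivy: 1 of 5 neighbours < 2, holds.
  Lee: 1 of 4 neighbours < 4, holds.
  Omar: 1 of 3 neighbours ≥ 1, starts repeating the rumor.
Round 3 — checking thresholds:
  Cal: 1 of 4 neighbours < 4, holds.
  Fay: 1 of 4 neighbours < 4, holds.
  Hana: 2 of 7 neighbours < 4, holds.
  Ivy: 2 of 5 neighbours ≥ 2, starts repeating the rumor.
  Lee: 1 of 4 neighbours < 4, holds.
Round 4 — no new spreads; cascade stops.

3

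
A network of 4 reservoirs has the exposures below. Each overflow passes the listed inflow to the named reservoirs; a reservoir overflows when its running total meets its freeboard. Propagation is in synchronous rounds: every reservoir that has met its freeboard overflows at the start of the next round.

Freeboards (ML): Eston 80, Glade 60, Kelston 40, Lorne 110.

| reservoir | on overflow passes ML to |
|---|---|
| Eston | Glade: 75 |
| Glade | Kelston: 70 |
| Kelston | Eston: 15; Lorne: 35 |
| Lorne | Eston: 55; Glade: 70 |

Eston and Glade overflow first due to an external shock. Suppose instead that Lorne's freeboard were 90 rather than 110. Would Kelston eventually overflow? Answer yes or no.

With Lorne's freeboard at 90:
Round 1 — Eston, Glade overflow (initial).
  Kelston: +70 → 70 ≥ 40
Round 2 — Kelston overflows.
  Lorne: +35 → 35 < 90
No further overflows.

yes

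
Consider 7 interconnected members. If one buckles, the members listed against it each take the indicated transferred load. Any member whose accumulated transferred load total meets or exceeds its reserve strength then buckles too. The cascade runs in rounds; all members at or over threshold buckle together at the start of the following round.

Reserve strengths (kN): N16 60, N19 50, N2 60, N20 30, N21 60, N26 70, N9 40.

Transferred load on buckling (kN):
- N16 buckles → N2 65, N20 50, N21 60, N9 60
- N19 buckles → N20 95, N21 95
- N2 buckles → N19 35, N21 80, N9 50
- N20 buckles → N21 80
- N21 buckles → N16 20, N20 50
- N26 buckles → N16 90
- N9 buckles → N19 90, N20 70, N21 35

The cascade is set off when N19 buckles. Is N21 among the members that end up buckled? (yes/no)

yes

Round 1 — N19 buckles (initial).
  N20: +95 → 95 ≥ 30
  N21: +95 → 95 ≥ 60
Round 2 — N20, N21 buckle.
  N16: +20 → 20 < 60
No further bucklings.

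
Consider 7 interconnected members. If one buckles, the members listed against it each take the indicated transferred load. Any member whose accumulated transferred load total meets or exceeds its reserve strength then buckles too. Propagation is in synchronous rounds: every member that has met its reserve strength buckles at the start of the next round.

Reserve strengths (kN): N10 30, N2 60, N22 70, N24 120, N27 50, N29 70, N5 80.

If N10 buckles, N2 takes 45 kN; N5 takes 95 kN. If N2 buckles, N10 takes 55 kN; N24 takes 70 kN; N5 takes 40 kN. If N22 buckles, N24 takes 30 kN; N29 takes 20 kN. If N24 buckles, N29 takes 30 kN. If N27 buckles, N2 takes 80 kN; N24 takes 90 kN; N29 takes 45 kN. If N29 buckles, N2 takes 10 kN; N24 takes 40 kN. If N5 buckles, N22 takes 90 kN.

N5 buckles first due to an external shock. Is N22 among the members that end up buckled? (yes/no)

yes

Round 1 — N5 buckles (initial).
  N22: +90 → 90 ≥ 70
Round 2 — N22 buckles.
  N24: +30 → 30 < 120
  N29: +20 → 20 < 70
No further bucklings.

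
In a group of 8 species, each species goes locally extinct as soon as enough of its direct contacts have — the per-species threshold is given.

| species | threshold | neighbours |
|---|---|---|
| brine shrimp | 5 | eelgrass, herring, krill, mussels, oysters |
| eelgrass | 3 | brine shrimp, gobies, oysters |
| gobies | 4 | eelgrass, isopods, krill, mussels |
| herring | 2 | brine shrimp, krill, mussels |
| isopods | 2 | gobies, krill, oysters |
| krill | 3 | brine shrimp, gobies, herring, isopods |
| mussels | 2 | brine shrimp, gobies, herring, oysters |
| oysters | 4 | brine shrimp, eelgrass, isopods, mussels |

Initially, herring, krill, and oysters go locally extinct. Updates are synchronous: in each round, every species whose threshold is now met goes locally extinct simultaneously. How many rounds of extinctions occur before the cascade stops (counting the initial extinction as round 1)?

2

Round 1 — herring, krill, oysters go locally extinct (initial).
Round 2 — checking thresholds:
  brine shrimp: 3 of 5 neighbours < 5, holds.
  eelgrass: 1 of 3 neighbours < 3, holds.
  gobies: 1 of 4 neighbours < 4, holds.
  isopods: 2 of 3 neighbours ≥ 2, goes locally extinct.
  mussels: 2 of 4 neighbours ≥ 2, goes locally extinct.
Round 3 — no new extinctions; cascade stops.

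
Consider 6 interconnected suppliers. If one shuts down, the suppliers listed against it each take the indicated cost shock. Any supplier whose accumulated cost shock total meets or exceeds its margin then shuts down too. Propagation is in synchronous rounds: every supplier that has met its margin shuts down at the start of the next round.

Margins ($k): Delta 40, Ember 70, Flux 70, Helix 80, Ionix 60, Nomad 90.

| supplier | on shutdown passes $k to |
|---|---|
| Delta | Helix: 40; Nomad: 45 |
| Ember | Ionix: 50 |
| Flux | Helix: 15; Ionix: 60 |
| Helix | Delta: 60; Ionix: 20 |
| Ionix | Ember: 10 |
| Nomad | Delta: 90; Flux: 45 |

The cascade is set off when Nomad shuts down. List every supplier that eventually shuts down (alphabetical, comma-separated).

Delta, Nomad

Round 1 — Nomad shuts down (initial).
  Delta: +90 → 90 ≥ 40
  Flux: +45 → 45 < 70
Round 2 — Delta shuts down.
  Helix: +40 → 40 < 80
No further shutdowns.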